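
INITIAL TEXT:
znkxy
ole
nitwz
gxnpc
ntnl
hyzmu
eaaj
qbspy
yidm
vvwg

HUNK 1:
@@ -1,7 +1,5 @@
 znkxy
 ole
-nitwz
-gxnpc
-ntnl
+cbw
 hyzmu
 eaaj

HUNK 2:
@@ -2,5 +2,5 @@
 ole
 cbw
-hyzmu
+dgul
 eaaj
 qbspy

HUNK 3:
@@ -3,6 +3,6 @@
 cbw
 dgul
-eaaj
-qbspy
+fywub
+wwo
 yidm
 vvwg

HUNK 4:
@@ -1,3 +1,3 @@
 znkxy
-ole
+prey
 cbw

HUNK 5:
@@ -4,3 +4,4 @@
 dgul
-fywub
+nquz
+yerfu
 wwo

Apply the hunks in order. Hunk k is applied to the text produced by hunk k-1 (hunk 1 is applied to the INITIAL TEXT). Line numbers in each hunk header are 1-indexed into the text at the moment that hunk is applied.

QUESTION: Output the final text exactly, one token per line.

Hunk 1: at line 1 remove [nitwz,gxnpc,ntnl] add [cbw] -> 8 lines: znkxy ole cbw hyzmu eaaj qbspy yidm vvwg
Hunk 2: at line 2 remove [hyzmu] add [dgul] -> 8 lines: znkxy ole cbw dgul eaaj qbspy yidm vvwg
Hunk 3: at line 3 remove [eaaj,qbspy] add [fywub,wwo] -> 8 lines: znkxy ole cbw dgul fywub wwo yidm vvwg
Hunk 4: at line 1 remove [ole] add [prey] -> 8 lines: znkxy prey cbw dgul fywub wwo yidm vvwg
Hunk 5: at line 4 remove [fywub] add [nquz,yerfu] -> 9 lines: znkxy prey cbw dgul nquz yerfu wwo yidm vvwg

Answer: znkxy
prey
cbw
dgul
nquz
yerfu
wwo
yidm
vvwg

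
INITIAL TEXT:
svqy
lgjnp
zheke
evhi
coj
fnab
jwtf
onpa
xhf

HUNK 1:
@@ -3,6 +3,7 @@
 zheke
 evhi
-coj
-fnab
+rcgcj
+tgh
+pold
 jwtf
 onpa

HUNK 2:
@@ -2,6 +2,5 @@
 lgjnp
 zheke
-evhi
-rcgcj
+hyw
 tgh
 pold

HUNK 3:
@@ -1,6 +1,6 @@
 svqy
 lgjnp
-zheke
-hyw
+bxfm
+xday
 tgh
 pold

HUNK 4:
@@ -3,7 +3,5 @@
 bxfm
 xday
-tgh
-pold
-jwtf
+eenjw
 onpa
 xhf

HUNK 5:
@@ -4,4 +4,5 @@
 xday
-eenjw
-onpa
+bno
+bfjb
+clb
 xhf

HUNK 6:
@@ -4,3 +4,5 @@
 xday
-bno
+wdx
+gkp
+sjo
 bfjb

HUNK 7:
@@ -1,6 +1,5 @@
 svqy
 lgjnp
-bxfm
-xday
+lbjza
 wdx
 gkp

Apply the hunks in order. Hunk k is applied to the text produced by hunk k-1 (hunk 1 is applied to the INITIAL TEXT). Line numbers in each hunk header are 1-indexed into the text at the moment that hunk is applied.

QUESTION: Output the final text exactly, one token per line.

Answer: svqy
lgjnp
lbjza
wdx
gkp
sjo
bfjb
clb
xhf

Derivation:
Hunk 1: at line 3 remove [coj,fnab] add [rcgcj,tgh,pold] -> 10 lines: svqy lgjnp zheke evhi rcgcj tgh pold jwtf onpa xhf
Hunk 2: at line 2 remove [evhi,rcgcj] add [hyw] -> 9 lines: svqy lgjnp zheke hyw tgh pold jwtf onpa xhf
Hunk 3: at line 1 remove [zheke,hyw] add [bxfm,xday] -> 9 lines: svqy lgjnp bxfm xday tgh pold jwtf onpa xhf
Hunk 4: at line 3 remove [tgh,pold,jwtf] add [eenjw] -> 7 lines: svqy lgjnp bxfm xday eenjw onpa xhf
Hunk 5: at line 4 remove [eenjw,onpa] add [bno,bfjb,clb] -> 8 lines: svqy lgjnp bxfm xday bno bfjb clb xhf
Hunk 6: at line 4 remove [bno] add [wdx,gkp,sjo] -> 10 lines: svqy lgjnp bxfm xday wdx gkp sjo bfjb clb xhf
Hunk 7: at line 1 remove [bxfm,xday] add [lbjza] -> 9 lines: svqy lgjnp lbjza wdx gkp sjo bfjb clb xhf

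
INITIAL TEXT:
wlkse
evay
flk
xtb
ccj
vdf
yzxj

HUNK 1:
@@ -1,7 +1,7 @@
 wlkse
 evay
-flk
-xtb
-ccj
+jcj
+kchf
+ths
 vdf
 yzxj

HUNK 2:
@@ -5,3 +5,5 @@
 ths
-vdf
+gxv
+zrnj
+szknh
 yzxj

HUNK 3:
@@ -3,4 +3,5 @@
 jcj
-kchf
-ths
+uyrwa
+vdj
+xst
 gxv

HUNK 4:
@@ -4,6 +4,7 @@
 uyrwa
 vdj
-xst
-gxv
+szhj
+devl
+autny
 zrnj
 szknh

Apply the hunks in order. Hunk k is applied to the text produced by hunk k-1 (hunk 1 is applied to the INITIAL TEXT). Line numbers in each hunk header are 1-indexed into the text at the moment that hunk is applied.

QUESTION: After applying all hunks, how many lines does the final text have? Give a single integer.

Hunk 1: at line 1 remove [flk,xtb,ccj] add [jcj,kchf,ths] -> 7 lines: wlkse evay jcj kchf ths vdf yzxj
Hunk 2: at line 5 remove [vdf] add [gxv,zrnj,szknh] -> 9 lines: wlkse evay jcj kchf ths gxv zrnj szknh yzxj
Hunk 3: at line 3 remove [kchf,ths] add [uyrwa,vdj,xst] -> 10 lines: wlkse evay jcj uyrwa vdj xst gxv zrnj szknh yzxj
Hunk 4: at line 4 remove [xst,gxv] add [szhj,devl,autny] -> 11 lines: wlkse evay jcj uyrwa vdj szhj devl autny zrnj szknh yzxj
Final line count: 11

Answer: 11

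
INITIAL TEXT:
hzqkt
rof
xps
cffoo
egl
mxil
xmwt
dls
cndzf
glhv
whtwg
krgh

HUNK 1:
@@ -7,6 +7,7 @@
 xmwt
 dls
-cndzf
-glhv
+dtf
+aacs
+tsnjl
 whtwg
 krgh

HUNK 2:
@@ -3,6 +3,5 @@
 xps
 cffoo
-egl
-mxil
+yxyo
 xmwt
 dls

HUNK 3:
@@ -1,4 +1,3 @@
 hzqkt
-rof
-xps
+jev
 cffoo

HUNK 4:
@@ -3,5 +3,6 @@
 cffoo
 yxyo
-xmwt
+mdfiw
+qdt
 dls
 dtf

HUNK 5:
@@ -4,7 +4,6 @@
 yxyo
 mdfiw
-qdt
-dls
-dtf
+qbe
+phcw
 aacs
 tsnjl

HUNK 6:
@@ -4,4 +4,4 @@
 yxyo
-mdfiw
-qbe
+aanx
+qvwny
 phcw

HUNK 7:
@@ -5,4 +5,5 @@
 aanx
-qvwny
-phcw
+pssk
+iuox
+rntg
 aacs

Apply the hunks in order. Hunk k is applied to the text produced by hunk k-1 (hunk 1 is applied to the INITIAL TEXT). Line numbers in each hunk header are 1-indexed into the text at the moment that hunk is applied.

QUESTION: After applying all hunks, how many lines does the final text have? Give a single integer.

Answer: 12

Derivation:
Hunk 1: at line 7 remove [cndzf,glhv] add [dtf,aacs,tsnjl] -> 13 lines: hzqkt rof xps cffoo egl mxil xmwt dls dtf aacs tsnjl whtwg krgh
Hunk 2: at line 3 remove [egl,mxil] add [yxyo] -> 12 lines: hzqkt rof xps cffoo yxyo xmwt dls dtf aacs tsnjl whtwg krgh
Hunk 3: at line 1 remove [rof,xps] add [jev] -> 11 lines: hzqkt jev cffoo yxyo xmwt dls dtf aacs tsnjl whtwg krgh
Hunk 4: at line 3 remove [xmwt] add [mdfiw,qdt] -> 12 lines: hzqkt jev cffoo yxyo mdfiw qdt dls dtf aacs tsnjl whtwg krgh
Hunk 5: at line 4 remove [qdt,dls,dtf] add [qbe,phcw] -> 11 lines: hzqkt jev cffoo yxyo mdfiw qbe phcw aacs tsnjl whtwg krgh
Hunk 6: at line 4 remove [mdfiw,qbe] add [aanx,qvwny] -> 11 lines: hzqkt jev cffoo yxyo aanx qvwny phcw aacs tsnjl whtwg krgh
Hunk 7: at line 5 remove [qvwny,phcw] add [pssk,iuox,rntg] -> 12 lines: hzqkt jev cffoo yxyo aanx pssk iuox rntg aacs tsnjl whtwg krgh
Final line count: 12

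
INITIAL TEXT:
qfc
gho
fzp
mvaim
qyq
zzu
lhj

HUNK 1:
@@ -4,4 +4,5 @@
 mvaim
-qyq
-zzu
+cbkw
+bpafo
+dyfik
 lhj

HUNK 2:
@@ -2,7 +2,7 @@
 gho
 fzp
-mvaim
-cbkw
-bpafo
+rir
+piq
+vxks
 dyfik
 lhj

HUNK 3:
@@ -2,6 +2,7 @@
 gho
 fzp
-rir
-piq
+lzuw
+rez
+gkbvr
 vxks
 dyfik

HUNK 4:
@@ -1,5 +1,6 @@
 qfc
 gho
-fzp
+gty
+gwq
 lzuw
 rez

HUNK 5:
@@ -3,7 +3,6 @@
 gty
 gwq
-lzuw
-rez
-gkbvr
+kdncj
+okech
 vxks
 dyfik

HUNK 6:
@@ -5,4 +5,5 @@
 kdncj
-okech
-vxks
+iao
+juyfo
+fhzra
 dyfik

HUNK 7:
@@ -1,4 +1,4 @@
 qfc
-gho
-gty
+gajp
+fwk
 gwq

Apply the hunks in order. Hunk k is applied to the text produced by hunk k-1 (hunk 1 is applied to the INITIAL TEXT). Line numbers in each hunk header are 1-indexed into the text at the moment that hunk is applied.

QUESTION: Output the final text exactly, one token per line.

Answer: qfc
gajp
fwk
gwq
kdncj
iao
juyfo
fhzra
dyfik
lhj

Derivation:
Hunk 1: at line 4 remove [qyq,zzu] add [cbkw,bpafo,dyfik] -> 8 lines: qfc gho fzp mvaim cbkw bpafo dyfik lhj
Hunk 2: at line 2 remove [mvaim,cbkw,bpafo] add [rir,piq,vxks] -> 8 lines: qfc gho fzp rir piq vxks dyfik lhj
Hunk 3: at line 2 remove [rir,piq] add [lzuw,rez,gkbvr] -> 9 lines: qfc gho fzp lzuw rez gkbvr vxks dyfik lhj
Hunk 4: at line 1 remove [fzp] add [gty,gwq] -> 10 lines: qfc gho gty gwq lzuw rez gkbvr vxks dyfik lhj
Hunk 5: at line 3 remove [lzuw,rez,gkbvr] add [kdncj,okech] -> 9 lines: qfc gho gty gwq kdncj okech vxks dyfik lhj
Hunk 6: at line 5 remove [okech,vxks] add [iao,juyfo,fhzra] -> 10 lines: qfc gho gty gwq kdncj iao juyfo fhzra dyfik lhj
Hunk 7: at line 1 remove [gho,gty] add [gajp,fwk] -> 10 lines: qfc gajp fwk gwq kdncj iao juyfo fhzra dyfik lhj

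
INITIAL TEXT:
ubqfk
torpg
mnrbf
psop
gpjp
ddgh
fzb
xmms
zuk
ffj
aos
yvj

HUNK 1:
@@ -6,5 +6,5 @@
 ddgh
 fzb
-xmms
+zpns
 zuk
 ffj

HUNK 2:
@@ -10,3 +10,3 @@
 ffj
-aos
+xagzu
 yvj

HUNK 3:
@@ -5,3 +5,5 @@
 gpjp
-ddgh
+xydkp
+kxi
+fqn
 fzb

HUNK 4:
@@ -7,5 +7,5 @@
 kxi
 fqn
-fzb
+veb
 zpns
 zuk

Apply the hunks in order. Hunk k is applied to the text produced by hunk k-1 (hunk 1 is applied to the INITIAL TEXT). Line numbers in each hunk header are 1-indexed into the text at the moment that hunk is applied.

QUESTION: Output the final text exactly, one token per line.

Answer: ubqfk
torpg
mnrbf
psop
gpjp
xydkp
kxi
fqn
veb
zpns
zuk
ffj
xagzu
yvj

Derivation:
Hunk 1: at line 6 remove [xmms] add [zpns] -> 12 lines: ubqfk torpg mnrbf psop gpjp ddgh fzb zpns zuk ffj aos yvj
Hunk 2: at line 10 remove [aos] add [xagzu] -> 12 lines: ubqfk torpg mnrbf psop gpjp ddgh fzb zpns zuk ffj xagzu yvj
Hunk 3: at line 5 remove [ddgh] add [xydkp,kxi,fqn] -> 14 lines: ubqfk torpg mnrbf psop gpjp xydkp kxi fqn fzb zpns zuk ffj xagzu yvj
Hunk 4: at line 7 remove [fzb] add [veb] -> 14 lines: ubqfk torpg mnrbf psop gpjp xydkp kxi fqn veb zpns zuk ffj xagzu yvj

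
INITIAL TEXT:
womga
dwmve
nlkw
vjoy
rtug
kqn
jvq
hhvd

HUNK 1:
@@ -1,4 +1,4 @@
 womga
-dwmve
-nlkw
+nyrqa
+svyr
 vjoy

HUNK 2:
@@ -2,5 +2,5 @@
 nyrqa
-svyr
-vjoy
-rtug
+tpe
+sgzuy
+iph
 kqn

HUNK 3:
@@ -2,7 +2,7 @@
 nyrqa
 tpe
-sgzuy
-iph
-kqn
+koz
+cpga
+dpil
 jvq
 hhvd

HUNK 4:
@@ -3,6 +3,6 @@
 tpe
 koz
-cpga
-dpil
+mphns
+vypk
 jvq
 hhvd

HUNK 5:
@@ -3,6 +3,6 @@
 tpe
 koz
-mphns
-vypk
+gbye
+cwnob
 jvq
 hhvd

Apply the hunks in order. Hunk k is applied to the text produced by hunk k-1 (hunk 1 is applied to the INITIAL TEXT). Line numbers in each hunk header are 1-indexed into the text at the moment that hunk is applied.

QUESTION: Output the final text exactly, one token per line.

Answer: womga
nyrqa
tpe
koz
gbye
cwnob
jvq
hhvd

Derivation:
Hunk 1: at line 1 remove [dwmve,nlkw] add [nyrqa,svyr] -> 8 lines: womga nyrqa svyr vjoy rtug kqn jvq hhvd
Hunk 2: at line 2 remove [svyr,vjoy,rtug] add [tpe,sgzuy,iph] -> 8 lines: womga nyrqa tpe sgzuy iph kqn jvq hhvd
Hunk 3: at line 2 remove [sgzuy,iph,kqn] add [koz,cpga,dpil] -> 8 lines: womga nyrqa tpe koz cpga dpil jvq hhvd
Hunk 4: at line 3 remove [cpga,dpil] add [mphns,vypk] -> 8 lines: womga nyrqa tpe koz mphns vypk jvq hhvd
Hunk 5: at line 3 remove [mphns,vypk] add [gbye,cwnob] -> 8 lines: womga nyrqa tpe koz gbye cwnob jvq hhvd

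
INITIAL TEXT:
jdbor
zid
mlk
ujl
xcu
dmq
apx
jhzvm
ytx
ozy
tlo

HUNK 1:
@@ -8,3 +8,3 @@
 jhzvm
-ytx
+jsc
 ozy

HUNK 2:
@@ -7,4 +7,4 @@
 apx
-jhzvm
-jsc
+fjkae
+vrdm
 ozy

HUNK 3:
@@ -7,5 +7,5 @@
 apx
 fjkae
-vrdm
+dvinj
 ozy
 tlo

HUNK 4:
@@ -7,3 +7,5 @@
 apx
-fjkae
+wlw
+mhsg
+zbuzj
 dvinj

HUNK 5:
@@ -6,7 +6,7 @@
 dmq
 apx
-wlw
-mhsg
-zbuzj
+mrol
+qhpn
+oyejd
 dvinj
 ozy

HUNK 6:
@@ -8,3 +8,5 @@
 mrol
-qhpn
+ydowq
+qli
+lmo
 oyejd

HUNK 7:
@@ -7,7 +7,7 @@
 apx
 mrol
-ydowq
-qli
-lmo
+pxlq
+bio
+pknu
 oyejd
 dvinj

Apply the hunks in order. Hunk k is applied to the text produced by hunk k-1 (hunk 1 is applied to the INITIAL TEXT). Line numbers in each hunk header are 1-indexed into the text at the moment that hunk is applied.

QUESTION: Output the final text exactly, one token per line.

Answer: jdbor
zid
mlk
ujl
xcu
dmq
apx
mrol
pxlq
bio
pknu
oyejd
dvinj
ozy
tlo

Derivation:
Hunk 1: at line 8 remove [ytx] add [jsc] -> 11 lines: jdbor zid mlk ujl xcu dmq apx jhzvm jsc ozy tlo
Hunk 2: at line 7 remove [jhzvm,jsc] add [fjkae,vrdm] -> 11 lines: jdbor zid mlk ujl xcu dmq apx fjkae vrdm ozy tlo
Hunk 3: at line 7 remove [vrdm] add [dvinj] -> 11 lines: jdbor zid mlk ujl xcu dmq apx fjkae dvinj ozy tlo
Hunk 4: at line 7 remove [fjkae] add [wlw,mhsg,zbuzj] -> 13 lines: jdbor zid mlk ujl xcu dmq apx wlw mhsg zbuzj dvinj ozy tlo
Hunk 5: at line 6 remove [wlw,mhsg,zbuzj] add [mrol,qhpn,oyejd] -> 13 lines: jdbor zid mlk ujl xcu dmq apx mrol qhpn oyejd dvinj ozy tlo
Hunk 6: at line 8 remove [qhpn] add [ydowq,qli,lmo] -> 15 lines: jdbor zid mlk ujl xcu dmq apx mrol ydowq qli lmo oyejd dvinj ozy tlo
Hunk 7: at line 7 remove [ydowq,qli,lmo] add [pxlq,bio,pknu] -> 15 lines: jdbor zid mlk ujl xcu dmq apx mrol pxlq bio pknu oyejd dvinj ozy tlo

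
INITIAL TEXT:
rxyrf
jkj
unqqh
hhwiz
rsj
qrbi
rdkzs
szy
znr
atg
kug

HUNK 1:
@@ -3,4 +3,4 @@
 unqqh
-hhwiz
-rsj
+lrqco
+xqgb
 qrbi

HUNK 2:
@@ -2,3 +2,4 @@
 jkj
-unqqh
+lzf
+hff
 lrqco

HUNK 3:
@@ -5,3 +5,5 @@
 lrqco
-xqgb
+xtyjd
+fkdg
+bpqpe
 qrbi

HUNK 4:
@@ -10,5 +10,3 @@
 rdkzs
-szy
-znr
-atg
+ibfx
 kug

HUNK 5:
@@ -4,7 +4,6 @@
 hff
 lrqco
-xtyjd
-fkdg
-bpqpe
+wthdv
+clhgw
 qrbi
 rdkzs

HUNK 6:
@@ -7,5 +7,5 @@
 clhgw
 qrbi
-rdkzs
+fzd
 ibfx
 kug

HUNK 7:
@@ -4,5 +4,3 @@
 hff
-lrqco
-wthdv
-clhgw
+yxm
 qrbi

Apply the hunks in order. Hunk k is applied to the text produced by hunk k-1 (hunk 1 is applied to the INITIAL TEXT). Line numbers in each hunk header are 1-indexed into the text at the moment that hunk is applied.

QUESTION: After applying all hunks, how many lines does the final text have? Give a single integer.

Answer: 9

Derivation:
Hunk 1: at line 3 remove [hhwiz,rsj] add [lrqco,xqgb] -> 11 lines: rxyrf jkj unqqh lrqco xqgb qrbi rdkzs szy znr atg kug
Hunk 2: at line 2 remove [unqqh] add [lzf,hff] -> 12 lines: rxyrf jkj lzf hff lrqco xqgb qrbi rdkzs szy znr atg kug
Hunk 3: at line 5 remove [xqgb] add [xtyjd,fkdg,bpqpe] -> 14 lines: rxyrf jkj lzf hff lrqco xtyjd fkdg bpqpe qrbi rdkzs szy znr atg kug
Hunk 4: at line 10 remove [szy,znr,atg] add [ibfx] -> 12 lines: rxyrf jkj lzf hff lrqco xtyjd fkdg bpqpe qrbi rdkzs ibfx kug
Hunk 5: at line 4 remove [xtyjd,fkdg,bpqpe] add [wthdv,clhgw] -> 11 lines: rxyrf jkj lzf hff lrqco wthdv clhgw qrbi rdkzs ibfx kug
Hunk 6: at line 7 remove [rdkzs] add [fzd] -> 11 lines: rxyrf jkj lzf hff lrqco wthdv clhgw qrbi fzd ibfx kug
Hunk 7: at line 4 remove [lrqco,wthdv,clhgw] add [yxm] -> 9 lines: rxyrf jkj lzf hff yxm qrbi fzd ibfx kug
Final line count: 9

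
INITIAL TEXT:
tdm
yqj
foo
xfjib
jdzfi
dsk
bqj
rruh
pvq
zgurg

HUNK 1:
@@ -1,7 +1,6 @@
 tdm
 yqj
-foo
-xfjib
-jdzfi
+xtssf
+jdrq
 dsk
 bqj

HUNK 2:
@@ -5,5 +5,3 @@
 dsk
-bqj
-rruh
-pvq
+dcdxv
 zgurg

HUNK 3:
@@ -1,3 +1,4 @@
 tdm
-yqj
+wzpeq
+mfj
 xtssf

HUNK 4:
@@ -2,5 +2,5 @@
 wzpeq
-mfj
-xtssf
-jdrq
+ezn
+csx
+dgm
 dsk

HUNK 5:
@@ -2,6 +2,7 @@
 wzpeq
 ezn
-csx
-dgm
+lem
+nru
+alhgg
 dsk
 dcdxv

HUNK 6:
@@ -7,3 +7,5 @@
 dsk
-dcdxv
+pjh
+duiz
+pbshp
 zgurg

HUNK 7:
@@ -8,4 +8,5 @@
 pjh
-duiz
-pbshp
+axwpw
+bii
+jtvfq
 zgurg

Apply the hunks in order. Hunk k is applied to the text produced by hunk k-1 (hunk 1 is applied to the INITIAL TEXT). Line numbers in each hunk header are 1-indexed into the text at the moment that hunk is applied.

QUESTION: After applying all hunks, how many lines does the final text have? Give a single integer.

Answer: 12

Derivation:
Hunk 1: at line 1 remove [foo,xfjib,jdzfi] add [xtssf,jdrq] -> 9 lines: tdm yqj xtssf jdrq dsk bqj rruh pvq zgurg
Hunk 2: at line 5 remove [bqj,rruh,pvq] add [dcdxv] -> 7 lines: tdm yqj xtssf jdrq dsk dcdxv zgurg
Hunk 3: at line 1 remove [yqj] add [wzpeq,mfj] -> 8 lines: tdm wzpeq mfj xtssf jdrq dsk dcdxv zgurg
Hunk 4: at line 2 remove [mfj,xtssf,jdrq] add [ezn,csx,dgm] -> 8 lines: tdm wzpeq ezn csx dgm dsk dcdxv zgurg
Hunk 5: at line 2 remove [csx,dgm] add [lem,nru,alhgg] -> 9 lines: tdm wzpeq ezn lem nru alhgg dsk dcdxv zgurg
Hunk 6: at line 7 remove [dcdxv] add [pjh,duiz,pbshp] -> 11 lines: tdm wzpeq ezn lem nru alhgg dsk pjh duiz pbshp zgurg
Hunk 7: at line 8 remove [duiz,pbshp] add [axwpw,bii,jtvfq] -> 12 lines: tdm wzpeq ezn lem nru alhgg dsk pjh axwpw bii jtvfq zgurg
Final line count: 12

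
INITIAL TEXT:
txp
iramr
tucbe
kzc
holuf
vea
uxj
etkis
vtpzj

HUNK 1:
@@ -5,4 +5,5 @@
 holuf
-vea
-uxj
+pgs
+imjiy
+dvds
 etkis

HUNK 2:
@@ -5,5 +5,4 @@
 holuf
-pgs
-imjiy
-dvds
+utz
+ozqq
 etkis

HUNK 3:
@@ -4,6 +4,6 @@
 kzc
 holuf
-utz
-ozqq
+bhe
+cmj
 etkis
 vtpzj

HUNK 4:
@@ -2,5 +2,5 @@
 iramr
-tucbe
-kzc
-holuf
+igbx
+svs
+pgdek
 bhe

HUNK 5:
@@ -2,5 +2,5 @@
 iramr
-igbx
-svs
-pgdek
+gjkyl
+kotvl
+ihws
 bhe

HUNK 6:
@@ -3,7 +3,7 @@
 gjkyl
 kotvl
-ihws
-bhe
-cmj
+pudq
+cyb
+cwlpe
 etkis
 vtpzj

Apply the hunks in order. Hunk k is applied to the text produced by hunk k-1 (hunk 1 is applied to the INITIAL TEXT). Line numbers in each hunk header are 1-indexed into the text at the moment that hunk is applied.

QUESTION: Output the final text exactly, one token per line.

Hunk 1: at line 5 remove [vea,uxj] add [pgs,imjiy,dvds] -> 10 lines: txp iramr tucbe kzc holuf pgs imjiy dvds etkis vtpzj
Hunk 2: at line 5 remove [pgs,imjiy,dvds] add [utz,ozqq] -> 9 lines: txp iramr tucbe kzc holuf utz ozqq etkis vtpzj
Hunk 3: at line 4 remove [utz,ozqq] add [bhe,cmj] -> 9 lines: txp iramr tucbe kzc holuf bhe cmj etkis vtpzj
Hunk 4: at line 2 remove [tucbe,kzc,holuf] add [igbx,svs,pgdek] -> 9 lines: txp iramr igbx svs pgdek bhe cmj etkis vtpzj
Hunk 5: at line 2 remove [igbx,svs,pgdek] add [gjkyl,kotvl,ihws] -> 9 lines: txp iramr gjkyl kotvl ihws bhe cmj etkis vtpzj
Hunk 6: at line 3 remove [ihws,bhe,cmj] add [pudq,cyb,cwlpe] -> 9 lines: txp iramr gjkyl kotvl pudq cyb cwlpe etkis vtpzj

Answer: txp
iramr
gjkyl
kotvl
pudq
cyb
cwlpe
etkis
vtpzj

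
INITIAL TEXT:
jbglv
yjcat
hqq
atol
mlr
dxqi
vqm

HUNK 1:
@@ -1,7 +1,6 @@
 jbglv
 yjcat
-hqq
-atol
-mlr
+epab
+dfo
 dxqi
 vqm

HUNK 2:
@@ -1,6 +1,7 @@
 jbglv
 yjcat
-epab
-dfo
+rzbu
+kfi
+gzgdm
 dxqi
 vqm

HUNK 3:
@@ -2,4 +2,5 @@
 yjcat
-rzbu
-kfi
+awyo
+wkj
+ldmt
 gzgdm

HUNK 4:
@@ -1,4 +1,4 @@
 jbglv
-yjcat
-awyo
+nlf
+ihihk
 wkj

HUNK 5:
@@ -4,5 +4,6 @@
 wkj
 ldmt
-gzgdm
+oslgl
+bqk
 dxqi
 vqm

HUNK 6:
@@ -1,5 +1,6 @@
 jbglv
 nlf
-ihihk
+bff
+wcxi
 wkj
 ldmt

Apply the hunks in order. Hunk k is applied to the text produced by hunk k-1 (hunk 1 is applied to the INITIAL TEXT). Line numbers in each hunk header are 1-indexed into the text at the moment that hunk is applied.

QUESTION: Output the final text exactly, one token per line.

Answer: jbglv
nlf
bff
wcxi
wkj
ldmt
oslgl
bqk
dxqi
vqm

Derivation:
Hunk 1: at line 1 remove [hqq,atol,mlr] add [epab,dfo] -> 6 lines: jbglv yjcat epab dfo dxqi vqm
Hunk 2: at line 1 remove [epab,dfo] add [rzbu,kfi,gzgdm] -> 7 lines: jbglv yjcat rzbu kfi gzgdm dxqi vqm
Hunk 3: at line 2 remove [rzbu,kfi] add [awyo,wkj,ldmt] -> 8 lines: jbglv yjcat awyo wkj ldmt gzgdm dxqi vqm
Hunk 4: at line 1 remove [yjcat,awyo] add [nlf,ihihk] -> 8 lines: jbglv nlf ihihk wkj ldmt gzgdm dxqi vqm
Hunk 5: at line 4 remove [gzgdm] add [oslgl,bqk] -> 9 lines: jbglv nlf ihihk wkj ldmt oslgl bqk dxqi vqm
Hunk 6: at line 1 remove [ihihk] add [bff,wcxi] -> 10 lines: jbglv nlf bff wcxi wkj ldmt oslgl bqk dxqi vqm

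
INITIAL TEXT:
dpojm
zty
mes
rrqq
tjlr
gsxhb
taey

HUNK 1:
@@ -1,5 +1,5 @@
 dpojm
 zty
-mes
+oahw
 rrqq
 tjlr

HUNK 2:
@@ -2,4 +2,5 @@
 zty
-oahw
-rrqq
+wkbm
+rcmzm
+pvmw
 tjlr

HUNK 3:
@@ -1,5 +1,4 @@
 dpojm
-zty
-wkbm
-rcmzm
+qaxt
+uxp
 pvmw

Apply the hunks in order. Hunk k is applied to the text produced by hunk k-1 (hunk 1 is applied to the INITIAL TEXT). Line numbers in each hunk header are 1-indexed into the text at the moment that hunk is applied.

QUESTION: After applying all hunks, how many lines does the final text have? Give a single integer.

Hunk 1: at line 1 remove [mes] add [oahw] -> 7 lines: dpojm zty oahw rrqq tjlr gsxhb taey
Hunk 2: at line 2 remove [oahw,rrqq] add [wkbm,rcmzm,pvmw] -> 8 lines: dpojm zty wkbm rcmzm pvmw tjlr gsxhb taey
Hunk 3: at line 1 remove [zty,wkbm,rcmzm] add [qaxt,uxp] -> 7 lines: dpojm qaxt uxp pvmw tjlr gsxhb taey
Final line count: 7

Answer: 7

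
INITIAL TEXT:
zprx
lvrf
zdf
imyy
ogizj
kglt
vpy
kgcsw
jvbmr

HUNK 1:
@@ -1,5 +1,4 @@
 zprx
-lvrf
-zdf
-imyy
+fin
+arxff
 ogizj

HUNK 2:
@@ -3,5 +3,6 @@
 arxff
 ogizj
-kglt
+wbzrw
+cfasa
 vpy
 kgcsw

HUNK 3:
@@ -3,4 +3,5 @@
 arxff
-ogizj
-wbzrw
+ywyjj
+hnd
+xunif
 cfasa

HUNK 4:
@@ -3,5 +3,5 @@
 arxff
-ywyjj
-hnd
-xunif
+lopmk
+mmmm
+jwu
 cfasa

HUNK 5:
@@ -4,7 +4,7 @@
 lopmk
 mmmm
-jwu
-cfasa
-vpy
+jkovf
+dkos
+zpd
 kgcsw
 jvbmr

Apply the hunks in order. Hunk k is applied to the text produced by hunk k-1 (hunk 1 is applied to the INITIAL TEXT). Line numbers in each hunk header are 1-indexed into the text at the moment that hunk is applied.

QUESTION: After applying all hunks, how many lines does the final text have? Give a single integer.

Answer: 10

Derivation:
Hunk 1: at line 1 remove [lvrf,zdf,imyy] add [fin,arxff] -> 8 lines: zprx fin arxff ogizj kglt vpy kgcsw jvbmr
Hunk 2: at line 3 remove [kglt] add [wbzrw,cfasa] -> 9 lines: zprx fin arxff ogizj wbzrw cfasa vpy kgcsw jvbmr
Hunk 3: at line 3 remove [ogizj,wbzrw] add [ywyjj,hnd,xunif] -> 10 lines: zprx fin arxff ywyjj hnd xunif cfasa vpy kgcsw jvbmr
Hunk 4: at line 3 remove [ywyjj,hnd,xunif] add [lopmk,mmmm,jwu] -> 10 lines: zprx fin arxff lopmk mmmm jwu cfasa vpy kgcsw jvbmr
Hunk 5: at line 4 remove [jwu,cfasa,vpy] add [jkovf,dkos,zpd] -> 10 lines: zprx fin arxff lopmk mmmm jkovf dkos zpd kgcsw jvbmr
Final line count: 10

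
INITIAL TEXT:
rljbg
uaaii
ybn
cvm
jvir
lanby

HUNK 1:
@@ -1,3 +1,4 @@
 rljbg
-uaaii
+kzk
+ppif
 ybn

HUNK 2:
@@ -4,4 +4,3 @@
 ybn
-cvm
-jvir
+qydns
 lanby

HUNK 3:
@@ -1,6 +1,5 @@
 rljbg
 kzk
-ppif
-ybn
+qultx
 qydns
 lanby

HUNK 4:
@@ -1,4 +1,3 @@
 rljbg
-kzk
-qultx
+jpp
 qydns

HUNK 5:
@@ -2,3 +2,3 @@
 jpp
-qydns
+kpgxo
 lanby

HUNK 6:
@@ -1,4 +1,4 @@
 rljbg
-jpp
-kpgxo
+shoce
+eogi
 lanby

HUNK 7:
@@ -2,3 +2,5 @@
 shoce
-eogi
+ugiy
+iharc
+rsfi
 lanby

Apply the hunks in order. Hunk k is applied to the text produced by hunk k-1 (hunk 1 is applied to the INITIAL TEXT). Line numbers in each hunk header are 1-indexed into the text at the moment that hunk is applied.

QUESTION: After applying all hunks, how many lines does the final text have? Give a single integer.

Hunk 1: at line 1 remove [uaaii] add [kzk,ppif] -> 7 lines: rljbg kzk ppif ybn cvm jvir lanby
Hunk 2: at line 4 remove [cvm,jvir] add [qydns] -> 6 lines: rljbg kzk ppif ybn qydns lanby
Hunk 3: at line 1 remove [ppif,ybn] add [qultx] -> 5 lines: rljbg kzk qultx qydns lanby
Hunk 4: at line 1 remove [kzk,qultx] add [jpp] -> 4 lines: rljbg jpp qydns lanby
Hunk 5: at line 2 remove [qydns] add [kpgxo] -> 4 lines: rljbg jpp kpgxo lanby
Hunk 6: at line 1 remove [jpp,kpgxo] add [shoce,eogi] -> 4 lines: rljbg shoce eogi lanby
Hunk 7: at line 2 remove [eogi] add [ugiy,iharc,rsfi] -> 6 lines: rljbg shoce ugiy iharc rsfi lanby
Final line count: 6

Answer: 6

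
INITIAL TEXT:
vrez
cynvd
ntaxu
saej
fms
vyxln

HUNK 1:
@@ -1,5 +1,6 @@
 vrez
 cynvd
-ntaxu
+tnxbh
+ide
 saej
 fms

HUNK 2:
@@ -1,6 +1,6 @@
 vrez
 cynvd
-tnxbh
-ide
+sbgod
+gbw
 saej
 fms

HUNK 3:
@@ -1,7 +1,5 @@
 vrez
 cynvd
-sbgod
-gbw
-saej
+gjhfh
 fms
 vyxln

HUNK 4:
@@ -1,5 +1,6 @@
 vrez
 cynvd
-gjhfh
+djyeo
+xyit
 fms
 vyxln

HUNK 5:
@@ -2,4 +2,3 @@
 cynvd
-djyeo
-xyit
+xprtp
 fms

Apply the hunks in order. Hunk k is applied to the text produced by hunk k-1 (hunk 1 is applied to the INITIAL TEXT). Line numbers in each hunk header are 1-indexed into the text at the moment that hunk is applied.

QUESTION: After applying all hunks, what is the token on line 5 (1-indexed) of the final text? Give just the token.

Hunk 1: at line 1 remove [ntaxu] add [tnxbh,ide] -> 7 lines: vrez cynvd tnxbh ide saej fms vyxln
Hunk 2: at line 1 remove [tnxbh,ide] add [sbgod,gbw] -> 7 lines: vrez cynvd sbgod gbw saej fms vyxln
Hunk 3: at line 1 remove [sbgod,gbw,saej] add [gjhfh] -> 5 lines: vrez cynvd gjhfh fms vyxln
Hunk 4: at line 1 remove [gjhfh] add [djyeo,xyit] -> 6 lines: vrez cynvd djyeo xyit fms vyxln
Hunk 5: at line 2 remove [djyeo,xyit] add [xprtp] -> 5 lines: vrez cynvd xprtp fms vyxln
Final line 5: vyxln

Answer: vyxln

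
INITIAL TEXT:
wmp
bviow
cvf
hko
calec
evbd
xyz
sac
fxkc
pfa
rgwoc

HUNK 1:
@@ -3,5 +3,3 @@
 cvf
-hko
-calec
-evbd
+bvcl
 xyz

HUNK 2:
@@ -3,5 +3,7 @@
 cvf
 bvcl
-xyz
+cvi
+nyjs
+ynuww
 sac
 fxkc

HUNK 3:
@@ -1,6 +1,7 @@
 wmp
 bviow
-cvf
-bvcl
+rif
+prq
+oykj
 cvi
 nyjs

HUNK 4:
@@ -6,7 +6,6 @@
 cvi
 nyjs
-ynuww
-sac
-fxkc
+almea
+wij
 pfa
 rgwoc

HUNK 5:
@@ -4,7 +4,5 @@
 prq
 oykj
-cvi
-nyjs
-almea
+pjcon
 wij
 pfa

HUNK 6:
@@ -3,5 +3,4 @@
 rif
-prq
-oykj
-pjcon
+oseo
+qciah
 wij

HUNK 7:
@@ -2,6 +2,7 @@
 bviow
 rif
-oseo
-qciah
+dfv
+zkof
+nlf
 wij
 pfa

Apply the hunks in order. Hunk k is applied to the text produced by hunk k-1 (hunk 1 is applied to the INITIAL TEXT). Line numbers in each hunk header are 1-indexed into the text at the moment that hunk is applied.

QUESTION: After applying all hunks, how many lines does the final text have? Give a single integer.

Answer: 9

Derivation:
Hunk 1: at line 3 remove [hko,calec,evbd] add [bvcl] -> 9 lines: wmp bviow cvf bvcl xyz sac fxkc pfa rgwoc
Hunk 2: at line 3 remove [xyz] add [cvi,nyjs,ynuww] -> 11 lines: wmp bviow cvf bvcl cvi nyjs ynuww sac fxkc pfa rgwoc
Hunk 3: at line 1 remove [cvf,bvcl] add [rif,prq,oykj] -> 12 lines: wmp bviow rif prq oykj cvi nyjs ynuww sac fxkc pfa rgwoc
Hunk 4: at line 6 remove [ynuww,sac,fxkc] add [almea,wij] -> 11 lines: wmp bviow rif prq oykj cvi nyjs almea wij pfa rgwoc
Hunk 5: at line 4 remove [cvi,nyjs,almea] add [pjcon] -> 9 lines: wmp bviow rif prq oykj pjcon wij pfa rgwoc
Hunk 6: at line 3 remove [prq,oykj,pjcon] add [oseo,qciah] -> 8 lines: wmp bviow rif oseo qciah wij pfa rgwoc
Hunk 7: at line 2 remove [oseo,qciah] add [dfv,zkof,nlf] -> 9 lines: wmp bviow rif dfv zkof nlf wij pfa rgwoc
Final line count: 9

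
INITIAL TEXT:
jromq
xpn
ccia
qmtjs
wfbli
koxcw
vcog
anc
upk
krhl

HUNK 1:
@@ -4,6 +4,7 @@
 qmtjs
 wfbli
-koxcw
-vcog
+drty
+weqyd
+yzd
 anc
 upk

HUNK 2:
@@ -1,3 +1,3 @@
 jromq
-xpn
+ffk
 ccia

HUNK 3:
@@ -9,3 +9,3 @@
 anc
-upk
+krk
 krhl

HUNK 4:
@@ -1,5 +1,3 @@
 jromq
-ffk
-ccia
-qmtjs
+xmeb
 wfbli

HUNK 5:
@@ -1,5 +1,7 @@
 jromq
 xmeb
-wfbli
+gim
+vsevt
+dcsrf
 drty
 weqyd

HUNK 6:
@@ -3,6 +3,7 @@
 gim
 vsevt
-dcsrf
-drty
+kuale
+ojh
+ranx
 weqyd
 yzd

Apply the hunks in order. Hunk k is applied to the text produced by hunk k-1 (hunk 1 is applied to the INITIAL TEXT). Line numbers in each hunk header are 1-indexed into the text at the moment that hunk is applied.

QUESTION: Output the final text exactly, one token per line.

Hunk 1: at line 4 remove [koxcw,vcog] add [drty,weqyd,yzd] -> 11 lines: jromq xpn ccia qmtjs wfbli drty weqyd yzd anc upk krhl
Hunk 2: at line 1 remove [xpn] add [ffk] -> 11 lines: jromq ffk ccia qmtjs wfbli drty weqyd yzd anc upk krhl
Hunk 3: at line 9 remove [upk] add [krk] -> 11 lines: jromq ffk ccia qmtjs wfbli drty weqyd yzd anc krk krhl
Hunk 4: at line 1 remove [ffk,ccia,qmtjs] add [xmeb] -> 9 lines: jromq xmeb wfbli drty weqyd yzd anc krk krhl
Hunk 5: at line 1 remove [wfbli] add [gim,vsevt,dcsrf] -> 11 lines: jromq xmeb gim vsevt dcsrf drty weqyd yzd anc krk krhl
Hunk 6: at line 3 remove [dcsrf,drty] add [kuale,ojh,ranx] -> 12 lines: jromq xmeb gim vsevt kuale ojh ranx weqyd yzd anc krk krhl

Answer: jromq
xmeb
gim
vsevt
kuale
ojh
ranx
weqyd
yzd
anc
krk
krhl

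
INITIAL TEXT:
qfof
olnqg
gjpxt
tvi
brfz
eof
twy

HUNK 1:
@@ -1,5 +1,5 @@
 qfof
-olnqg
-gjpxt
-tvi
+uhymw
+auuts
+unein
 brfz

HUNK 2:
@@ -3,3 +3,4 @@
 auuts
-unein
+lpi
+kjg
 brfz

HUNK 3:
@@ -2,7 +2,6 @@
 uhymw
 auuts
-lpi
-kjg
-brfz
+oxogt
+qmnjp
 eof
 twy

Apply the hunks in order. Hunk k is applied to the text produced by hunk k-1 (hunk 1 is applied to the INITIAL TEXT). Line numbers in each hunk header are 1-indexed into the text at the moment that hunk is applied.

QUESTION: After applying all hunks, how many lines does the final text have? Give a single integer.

Hunk 1: at line 1 remove [olnqg,gjpxt,tvi] add [uhymw,auuts,unein] -> 7 lines: qfof uhymw auuts unein brfz eof twy
Hunk 2: at line 3 remove [unein] add [lpi,kjg] -> 8 lines: qfof uhymw auuts lpi kjg brfz eof twy
Hunk 3: at line 2 remove [lpi,kjg,brfz] add [oxogt,qmnjp] -> 7 lines: qfof uhymw auuts oxogt qmnjp eof twy
Final line count: 7

Answer: 7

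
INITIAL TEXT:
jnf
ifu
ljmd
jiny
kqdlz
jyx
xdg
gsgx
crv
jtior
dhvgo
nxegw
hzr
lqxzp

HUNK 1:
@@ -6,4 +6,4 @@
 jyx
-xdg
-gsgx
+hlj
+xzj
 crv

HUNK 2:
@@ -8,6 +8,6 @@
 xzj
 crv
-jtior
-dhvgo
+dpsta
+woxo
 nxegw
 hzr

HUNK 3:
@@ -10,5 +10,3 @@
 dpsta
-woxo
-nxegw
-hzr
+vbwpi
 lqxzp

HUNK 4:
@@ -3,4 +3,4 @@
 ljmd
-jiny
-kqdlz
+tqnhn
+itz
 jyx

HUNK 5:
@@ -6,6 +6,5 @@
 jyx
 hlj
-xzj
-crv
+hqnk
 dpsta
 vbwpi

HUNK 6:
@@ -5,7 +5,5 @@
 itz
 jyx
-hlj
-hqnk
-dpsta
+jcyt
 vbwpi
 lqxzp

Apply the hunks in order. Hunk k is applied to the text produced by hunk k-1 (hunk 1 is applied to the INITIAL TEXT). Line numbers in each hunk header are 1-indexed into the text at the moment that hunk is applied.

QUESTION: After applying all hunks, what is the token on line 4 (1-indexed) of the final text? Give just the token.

Answer: tqnhn

Derivation:
Hunk 1: at line 6 remove [xdg,gsgx] add [hlj,xzj] -> 14 lines: jnf ifu ljmd jiny kqdlz jyx hlj xzj crv jtior dhvgo nxegw hzr lqxzp
Hunk 2: at line 8 remove [jtior,dhvgo] add [dpsta,woxo] -> 14 lines: jnf ifu ljmd jiny kqdlz jyx hlj xzj crv dpsta woxo nxegw hzr lqxzp
Hunk 3: at line 10 remove [woxo,nxegw,hzr] add [vbwpi] -> 12 lines: jnf ifu ljmd jiny kqdlz jyx hlj xzj crv dpsta vbwpi lqxzp
Hunk 4: at line 3 remove [jiny,kqdlz] add [tqnhn,itz] -> 12 lines: jnf ifu ljmd tqnhn itz jyx hlj xzj crv dpsta vbwpi lqxzp
Hunk 5: at line 6 remove [xzj,crv] add [hqnk] -> 11 lines: jnf ifu ljmd tqnhn itz jyx hlj hqnk dpsta vbwpi lqxzp
Hunk 6: at line 5 remove [hlj,hqnk,dpsta] add [jcyt] -> 9 lines: jnf ifu ljmd tqnhn itz jyx jcyt vbwpi lqxzp
Final line 4: tqnhn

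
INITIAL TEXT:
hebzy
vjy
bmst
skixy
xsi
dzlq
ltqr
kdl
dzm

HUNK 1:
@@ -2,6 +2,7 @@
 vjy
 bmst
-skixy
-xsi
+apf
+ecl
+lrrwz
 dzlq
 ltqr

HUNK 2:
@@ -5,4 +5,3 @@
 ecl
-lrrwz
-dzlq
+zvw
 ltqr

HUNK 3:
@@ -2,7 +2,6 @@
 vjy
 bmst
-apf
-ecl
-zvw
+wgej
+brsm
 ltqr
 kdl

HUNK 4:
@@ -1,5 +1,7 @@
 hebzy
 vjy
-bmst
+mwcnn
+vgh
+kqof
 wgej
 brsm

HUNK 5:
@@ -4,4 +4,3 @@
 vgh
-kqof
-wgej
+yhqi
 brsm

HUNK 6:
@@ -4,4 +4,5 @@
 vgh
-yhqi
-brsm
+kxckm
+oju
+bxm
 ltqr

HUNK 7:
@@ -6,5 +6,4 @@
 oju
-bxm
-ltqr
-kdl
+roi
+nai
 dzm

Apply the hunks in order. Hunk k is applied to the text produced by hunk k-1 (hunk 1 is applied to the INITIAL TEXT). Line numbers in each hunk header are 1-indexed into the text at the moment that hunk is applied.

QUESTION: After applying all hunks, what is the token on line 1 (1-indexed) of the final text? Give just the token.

Answer: hebzy

Derivation:
Hunk 1: at line 2 remove [skixy,xsi] add [apf,ecl,lrrwz] -> 10 lines: hebzy vjy bmst apf ecl lrrwz dzlq ltqr kdl dzm
Hunk 2: at line 5 remove [lrrwz,dzlq] add [zvw] -> 9 lines: hebzy vjy bmst apf ecl zvw ltqr kdl dzm
Hunk 3: at line 2 remove [apf,ecl,zvw] add [wgej,brsm] -> 8 lines: hebzy vjy bmst wgej brsm ltqr kdl dzm
Hunk 4: at line 1 remove [bmst] add [mwcnn,vgh,kqof] -> 10 lines: hebzy vjy mwcnn vgh kqof wgej brsm ltqr kdl dzm
Hunk 5: at line 4 remove [kqof,wgej] add [yhqi] -> 9 lines: hebzy vjy mwcnn vgh yhqi brsm ltqr kdl dzm
Hunk 6: at line 4 remove [yhqi,brsm] add [kxckm,oju,bxm] -> 10 lines: hebzy vjy mwcnn vgh kxckm oju bxm ltqr kdl dzm
Hunk 7: at line 6 remove [bxm,ltqr,kdl] add [roi,nai] -> 9 lines: hebzy vjy mwcnn vgh kxckm oju roi nai dzm
Final line 1: hebzy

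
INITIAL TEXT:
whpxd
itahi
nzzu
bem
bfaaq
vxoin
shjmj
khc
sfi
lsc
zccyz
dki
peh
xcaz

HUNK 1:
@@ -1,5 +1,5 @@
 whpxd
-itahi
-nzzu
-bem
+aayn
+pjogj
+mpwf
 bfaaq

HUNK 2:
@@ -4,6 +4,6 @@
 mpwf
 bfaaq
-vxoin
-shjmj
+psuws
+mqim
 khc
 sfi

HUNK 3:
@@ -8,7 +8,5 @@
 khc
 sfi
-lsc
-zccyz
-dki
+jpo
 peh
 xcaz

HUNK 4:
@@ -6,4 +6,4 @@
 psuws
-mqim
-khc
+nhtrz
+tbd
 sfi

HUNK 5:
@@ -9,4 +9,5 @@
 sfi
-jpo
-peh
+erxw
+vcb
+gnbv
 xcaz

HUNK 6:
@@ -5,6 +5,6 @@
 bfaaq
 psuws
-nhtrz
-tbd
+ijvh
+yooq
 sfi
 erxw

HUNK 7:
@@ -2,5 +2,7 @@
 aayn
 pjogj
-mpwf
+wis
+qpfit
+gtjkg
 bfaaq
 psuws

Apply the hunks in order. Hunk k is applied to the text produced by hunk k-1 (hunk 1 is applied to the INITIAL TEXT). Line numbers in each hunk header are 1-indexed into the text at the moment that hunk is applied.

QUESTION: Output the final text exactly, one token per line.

Hunk 1: at line 1 remove [itahi,nzzu,bem] add [aayn,pjogj,mpwf] -> 14 lines: whpxd aayn pjogj mpwf bfaaq vxoin shjmj khc sfi lsc zccyz dki peh xcaz
Hunk 2: at line 4 remove [vxoin,shjmj] add [psuws,mqim] -> 14 lines: whpxd aayn pjogj mpwf bfaaq psuws mqim khc sfi lsc zccyz dki peh xcaz
Hunk 3: at line 8 remove [lsc,zccyz,dki] add [jpo] -> 12 lines: whpxd aayn pjogj mpwf bfaaq psuws mqim khc sfi jpo peh xcaz
Hunk 4: at line 6 remove [mqim,khc] add [nhtrz,tbd] -> 12 lines: whpxd aayn pjogj mpwf bfaaq psuws nhtrz tbd sfi jpo peh xcaz
Hunk 5: at line 9 remove [jpo,peh] add [erxw,vcb,gnbv] -> 13 lines: whpxd aayn pjogj mpwf bfaaq psuws nhtrz tbd sfi erxw vcb gnbv xcaz
Hunk 6: at line 5 remove [nhtrz,tbd] add [ijvh,yooq] -> 13 lines: whpxd aayn pjogj mpwf bfaaq psuws ijvh yooq sfi erxw vcb gnbv xcaz
Hunk 7: at line 2 remove [mpwf] add [wis,qpfit,gtjkg] -> 15 lines: whpxd aayn pjogj wis qpfit gtjkg bfaaq psuws ijvh yooq sfi erxw vcb gnbv xcaz

Answer: whpxd
aayn
pjogj
wis
qpfit
gtjkg
bfaaq
psuws
ijvh
yooq
sfi
erxw
vcb
gnbv
xcaz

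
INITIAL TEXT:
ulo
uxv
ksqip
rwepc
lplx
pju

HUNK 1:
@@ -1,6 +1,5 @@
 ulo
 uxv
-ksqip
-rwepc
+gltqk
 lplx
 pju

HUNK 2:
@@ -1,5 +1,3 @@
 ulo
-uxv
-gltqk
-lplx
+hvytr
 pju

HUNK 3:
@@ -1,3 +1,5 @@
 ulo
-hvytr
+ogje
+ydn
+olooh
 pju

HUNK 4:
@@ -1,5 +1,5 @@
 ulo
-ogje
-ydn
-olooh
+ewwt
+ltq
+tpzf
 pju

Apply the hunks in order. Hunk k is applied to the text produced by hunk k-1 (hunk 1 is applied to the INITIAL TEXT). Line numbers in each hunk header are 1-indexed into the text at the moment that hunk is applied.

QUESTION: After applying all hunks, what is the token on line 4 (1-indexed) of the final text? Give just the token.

Hunk 1: at line 1 remove [ksqip,rwepc] add [gltqk] -> 5 lines: ulo uxv gltqk lplx pju
Hunk 2: at line 1 remove [uxv,gltqk,lplx] add [hvytr] -> 3 lines: ulo hvytr pju
Hunk 3: at line 1 remove [hvytr] add [ogje,ydn,olooh] -> 5 lines: ulo ogje ydn olooh pju
Hunk 4: at line 1 remove [ogje,ydn,olooh] add [ewwt,ltq,tpzf] -> 5 lines: ulo ewwt ltq tpzf pju
Final line 4: tpzf

Answer: tpzf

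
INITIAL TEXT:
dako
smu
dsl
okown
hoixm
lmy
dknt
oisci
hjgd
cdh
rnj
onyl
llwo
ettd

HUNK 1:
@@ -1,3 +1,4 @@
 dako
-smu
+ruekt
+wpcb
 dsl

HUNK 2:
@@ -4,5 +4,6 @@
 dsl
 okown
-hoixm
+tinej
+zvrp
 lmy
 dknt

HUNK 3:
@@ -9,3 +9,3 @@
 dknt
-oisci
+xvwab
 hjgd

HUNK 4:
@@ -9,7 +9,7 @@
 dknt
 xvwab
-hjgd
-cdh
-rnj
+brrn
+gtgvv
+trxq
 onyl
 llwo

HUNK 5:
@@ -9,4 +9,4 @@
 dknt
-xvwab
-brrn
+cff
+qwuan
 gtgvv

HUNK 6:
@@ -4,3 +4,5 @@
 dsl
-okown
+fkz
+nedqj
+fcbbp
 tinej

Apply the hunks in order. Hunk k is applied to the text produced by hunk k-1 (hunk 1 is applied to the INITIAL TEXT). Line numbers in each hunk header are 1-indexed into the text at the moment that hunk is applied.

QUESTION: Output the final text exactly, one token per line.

Answer: dako
ruekt
wpcb
dsl
fkz
nedqj
fcbbp
tinej
zvrp
lmy
dknt
cff
qwuan
gtgvv
trxq
onyl
llwo
ettd

Derivation:
Hunk 1: at line 1 remove [smu] add [ruekt,wpcb] -> 15 lines: dako ruekt wpcb dsl okown hoixm lmy dknt oisci hjgd cdh rnj onyl llwo ettd
Hunk 2: at line 4 remove [hoixm] add [tinej,zvrp] -> 16 lines: dako ruekt wpcb dsl okown tinej zvrp lmy dknt oisci hjgd cdh rnj onyl llwo ettd
Hunk 3: at line 9 remove [oisci] add [xvwab] -> 16 lines: dako ruekt wpcb dsl okown tinej zvrp lmy dknt xvwab hjgd cdh rnj onyl llwo ettd
Hunk 4: at line 9 remove [hjgd,cdh,rnj] add [brrn,gtgvv,trxq] -> 16 lines: dako ruekt wpcb dsl okown tinej zvrp lmy dknt xvwab brrn gtgvv trxq onyl llwo ettd
Hunk 5: at line 9 remove [xvwab,brrn] add [cff,qwuan] -> 16 lines: dako ruekt wpcb dsl okown tinej zvrp lmy dknt cff qwuan gtgvv trxq onyl llwo ettd
Hunk 6: at line 4 remove [okown] add [fkz,nedqj,fcbbp] -> 18 lines: dako ruekt wpcb dsl fkz nedqj fcbbp tinej zvrp lmy dknt cff qwuan gtgvv trxq onyl llwo ettd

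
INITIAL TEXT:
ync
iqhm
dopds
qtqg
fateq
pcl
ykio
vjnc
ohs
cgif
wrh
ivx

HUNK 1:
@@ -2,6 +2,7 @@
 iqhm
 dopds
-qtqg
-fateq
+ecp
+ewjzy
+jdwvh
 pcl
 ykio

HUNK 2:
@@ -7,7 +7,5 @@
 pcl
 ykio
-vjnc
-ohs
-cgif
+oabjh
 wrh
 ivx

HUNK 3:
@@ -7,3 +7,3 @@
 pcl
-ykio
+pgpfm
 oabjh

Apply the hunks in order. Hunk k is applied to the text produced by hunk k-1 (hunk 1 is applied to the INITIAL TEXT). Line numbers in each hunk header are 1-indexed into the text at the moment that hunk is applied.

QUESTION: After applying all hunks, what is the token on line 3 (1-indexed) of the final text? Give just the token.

Answer: dopds

Derivation:
Hunk 1: at line 2 remove [qtqg,fateq] add [ecp,ewjzy,jdwvh] -> 13 lines: ync iqhm dopds ecp ewjzy jdwvh pcl ykio vjnc ohs cgif wrh ivx
Hunk 2: at line 7 remove [vjnc,ohs,cgif] add [oabjh] -> 11 lines: ync iqhm dopds ecp ewjzy jdwvh pcl ykio oabjh wrh ivx
Hunk 3: at line 7 remove [ykio] add [pgpfm] -> 11 lines: ync iqhm dopds ecp ewjzy jdwvh pcl pgpfm oabjh wrh ivx
Final line 3: dopds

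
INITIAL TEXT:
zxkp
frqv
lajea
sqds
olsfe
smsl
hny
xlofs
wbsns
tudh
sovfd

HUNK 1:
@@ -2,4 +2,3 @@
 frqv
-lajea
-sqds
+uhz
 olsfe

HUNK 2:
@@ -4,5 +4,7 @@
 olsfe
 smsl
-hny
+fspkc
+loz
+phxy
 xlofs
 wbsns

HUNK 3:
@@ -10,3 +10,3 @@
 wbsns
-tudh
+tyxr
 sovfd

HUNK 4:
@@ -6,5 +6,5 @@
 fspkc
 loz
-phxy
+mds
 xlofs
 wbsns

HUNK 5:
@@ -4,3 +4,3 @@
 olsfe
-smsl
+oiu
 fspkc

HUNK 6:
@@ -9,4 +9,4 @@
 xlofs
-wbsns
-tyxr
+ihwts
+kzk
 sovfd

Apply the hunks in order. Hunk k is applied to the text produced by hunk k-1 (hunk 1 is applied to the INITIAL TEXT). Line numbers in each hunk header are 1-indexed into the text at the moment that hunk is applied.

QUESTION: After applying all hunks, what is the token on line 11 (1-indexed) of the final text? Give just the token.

Hunk 1: at line 2 remove [lajea,sqds] add [uhz] -> 10 lines: zxkp frqv uhz olsfe smsl hny xlofs wbsns tudh sovfd
Hunk 2: at line 4 remove [hny] add [fspkc,loz,phxy] -> 12 lines: zxkp frqv uhz olsfe smsl fspkc loz phxy xlofs wbsns tudh sovfd
Hunk 3: at line 10 remove [tudh] add [tyxr] -> 12 lines: zxkp frqv uhz olsfe smsl fspkc loz phxy xlofs wbsns tyxr sovfd
Hunk 4: at line 6 remove [phxy] add [mds] -> 12 lines: zxkp frqv uhz olsfe smsl fspkc loz mds xlofs wbsns tyxr sovfd
Hunk 5: at line 4 remove [smsl] add [oiu] -> 12 lines: zxkp frqv uhz olsfe oiu fspkc loz mds xlofs wbsns tyxr sovfd
Hunk 6: at line 9 remove [wbsns,tyxr] add [ihwts,kzk] -> 12 lines: zxkp frqv uhz olsfe oiu fspkc loz mds xlofs ihwts kzk sovfd
Final line 11: kzk

Answer: kzk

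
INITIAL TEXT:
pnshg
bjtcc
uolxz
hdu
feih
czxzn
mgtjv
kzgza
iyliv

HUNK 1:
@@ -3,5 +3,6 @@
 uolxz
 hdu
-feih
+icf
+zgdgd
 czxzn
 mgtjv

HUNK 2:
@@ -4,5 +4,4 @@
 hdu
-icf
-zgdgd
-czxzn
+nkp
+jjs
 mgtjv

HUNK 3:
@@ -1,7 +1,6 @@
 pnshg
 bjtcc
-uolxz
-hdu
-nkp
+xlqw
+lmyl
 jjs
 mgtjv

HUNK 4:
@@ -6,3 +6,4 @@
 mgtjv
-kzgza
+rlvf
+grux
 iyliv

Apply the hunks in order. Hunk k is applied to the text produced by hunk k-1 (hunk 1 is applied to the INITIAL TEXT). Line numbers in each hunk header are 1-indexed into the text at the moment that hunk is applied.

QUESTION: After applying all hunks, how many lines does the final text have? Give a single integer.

Hunk 1: at line 3 remove [feih] add [icf,zgdgd] -> 10 lines: pnshg bjtcc uolxz hdu icf zgdgd czxzn mgtjv kzgza iyliv
Hunk 2: at line 4 remove [icf,zgdgd,czxzn] add [nkp,jjs] -> 9 lines: pnshg bjtcc uolxz hdu nkp jjs mgtjv kzgza iyliv
Hunk 3: at line 1 remove [uolxz,hdu,nkp] add [xlqw,lmyl] -> 8 lines: pnshg bjtcc xlqw lmyl jjs mgtjv kzgza iyliv
Hunk 4: at line 6 remove [kzgza] add [rlvf,grux] -> 9 lines: pnshg bjtcc xlqw lmyl jjs mgtjv rlvf grux iyliv
Final line count: 9

Answer: 9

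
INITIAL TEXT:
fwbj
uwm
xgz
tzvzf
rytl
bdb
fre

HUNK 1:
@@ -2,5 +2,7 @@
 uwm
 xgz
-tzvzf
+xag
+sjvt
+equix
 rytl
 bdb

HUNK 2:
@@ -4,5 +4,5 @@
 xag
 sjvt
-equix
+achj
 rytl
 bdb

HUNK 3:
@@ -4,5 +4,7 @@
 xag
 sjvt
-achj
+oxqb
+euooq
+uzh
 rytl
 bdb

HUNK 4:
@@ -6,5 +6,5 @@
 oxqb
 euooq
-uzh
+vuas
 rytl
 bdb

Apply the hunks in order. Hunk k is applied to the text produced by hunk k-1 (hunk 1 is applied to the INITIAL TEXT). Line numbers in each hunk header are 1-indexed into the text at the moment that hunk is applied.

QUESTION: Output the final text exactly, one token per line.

Answer: fwbj
uwm
xgz
xag
sjvt
oxqb
euooq
vuas
rytl
bdb
fre

Derivation:
Hunk 1: at line 2 remove [tzvzf] add [xag,sjvt,equix] -> 9 lines: fwbj uwm xgz xag sjvt equix rytl bdb fre
Hunk 2: at line 4 remove [equix] add [achj] -> 9 lines: fwbj uwm xgz xag sjvt achj rytl bdb fre
Hunk 3: at line 4 remove [achj] add [oxqb,euooq,uzh] -> 11 lines: fwbj uwm xgz xag sjvt oxqb euooq uzh rytl bdb fre
Hunk 4: at line 6 remove [uzh] add [vuas] -> 11 lines: fwbj uwm xgz xag sjvt oxqb euooq vuas rytl bdb fre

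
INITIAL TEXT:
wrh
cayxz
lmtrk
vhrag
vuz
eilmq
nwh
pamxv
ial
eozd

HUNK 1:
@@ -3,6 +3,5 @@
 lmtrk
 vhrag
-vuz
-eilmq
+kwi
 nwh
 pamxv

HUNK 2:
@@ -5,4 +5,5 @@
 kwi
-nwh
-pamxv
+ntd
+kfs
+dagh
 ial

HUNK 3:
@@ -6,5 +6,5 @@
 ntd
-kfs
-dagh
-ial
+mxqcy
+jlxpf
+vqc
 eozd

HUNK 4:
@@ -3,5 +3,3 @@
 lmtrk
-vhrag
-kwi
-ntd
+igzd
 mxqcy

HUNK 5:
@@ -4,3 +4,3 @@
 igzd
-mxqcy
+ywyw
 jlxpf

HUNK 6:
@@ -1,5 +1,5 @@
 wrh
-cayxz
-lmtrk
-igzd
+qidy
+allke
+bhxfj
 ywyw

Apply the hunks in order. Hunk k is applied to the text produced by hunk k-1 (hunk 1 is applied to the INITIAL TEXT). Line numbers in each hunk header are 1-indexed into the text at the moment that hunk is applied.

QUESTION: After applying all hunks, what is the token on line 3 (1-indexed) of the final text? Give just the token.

Answer: allke

Derivation:
Hunk 1: at line 3 remove [vuz,eilmq] add [kwi] -> 9 lines: wrh cayxz lmtrk vhrag kwi nwh pamxv ial eozd
Hunk 2: at line 5 remove [nwh,pamxv] add [ntd,kfs,dagh] -> 10 lines: wrh cayxz lmtrk vhrag kwi ntd kfs dagh ial eozd
Hunk 3: at line 6 remove [kfs,dagh,ial] add [mxqcy,jlxpf,vqc] -> 10 lines: wrh cayxz lmtrk vhrag kwi ntd mxqcy jlxpf vqc eozd
Hunk 4: at line 3 remove [vhrag,kwi,ntd] add [igzd] -> 8 lines: wrh cayxz lmtrk igzd mxqcy jlxpf vqc eozd
Hunk 5: at line 4 remove [mxqcy] add [ywyw] -> 8 lines: wrh cayxz lmtrk igzd ywyw jlxpf vqc eozd
Hunk 6: at line 1 remove [cayxz,lmtrk,igzd] add [qidy,allke,bhxfj] -> 8 lines: wrh qidy allke bhxfj ywyw jlxpf vqc eozd
Final line 3: allke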